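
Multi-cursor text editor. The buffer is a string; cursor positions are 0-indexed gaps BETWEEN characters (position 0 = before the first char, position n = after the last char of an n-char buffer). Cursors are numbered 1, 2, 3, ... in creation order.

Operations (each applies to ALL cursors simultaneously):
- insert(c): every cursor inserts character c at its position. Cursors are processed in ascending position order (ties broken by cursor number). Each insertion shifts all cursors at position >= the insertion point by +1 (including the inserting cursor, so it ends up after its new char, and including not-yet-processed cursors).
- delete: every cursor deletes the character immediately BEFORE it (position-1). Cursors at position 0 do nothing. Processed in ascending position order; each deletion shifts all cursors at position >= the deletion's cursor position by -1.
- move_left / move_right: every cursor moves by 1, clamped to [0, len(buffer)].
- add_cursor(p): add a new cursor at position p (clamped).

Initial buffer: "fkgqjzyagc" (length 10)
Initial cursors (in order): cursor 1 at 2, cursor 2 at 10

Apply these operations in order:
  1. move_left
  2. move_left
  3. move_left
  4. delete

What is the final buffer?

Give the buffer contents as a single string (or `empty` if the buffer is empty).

After op 1 (move_left): buffer="fkgqjzyagc" (len 10), cursors c1@1 c2@9, authorship ..........
After op 2 (move_left): buffer="fkgqjzyagc" (len 10), cursors c1@0 c2@8, authorship ..........
After op 3 (move_left): buffer="fkgqjzyagc" (len 10), cursors c1@0 c2@7, authorship ..........
After op 4 (delete): buffer="fkgqjzagc" (len 9), cursors c1@0 c2@6, authorship .........

Answer: fkgqjzagc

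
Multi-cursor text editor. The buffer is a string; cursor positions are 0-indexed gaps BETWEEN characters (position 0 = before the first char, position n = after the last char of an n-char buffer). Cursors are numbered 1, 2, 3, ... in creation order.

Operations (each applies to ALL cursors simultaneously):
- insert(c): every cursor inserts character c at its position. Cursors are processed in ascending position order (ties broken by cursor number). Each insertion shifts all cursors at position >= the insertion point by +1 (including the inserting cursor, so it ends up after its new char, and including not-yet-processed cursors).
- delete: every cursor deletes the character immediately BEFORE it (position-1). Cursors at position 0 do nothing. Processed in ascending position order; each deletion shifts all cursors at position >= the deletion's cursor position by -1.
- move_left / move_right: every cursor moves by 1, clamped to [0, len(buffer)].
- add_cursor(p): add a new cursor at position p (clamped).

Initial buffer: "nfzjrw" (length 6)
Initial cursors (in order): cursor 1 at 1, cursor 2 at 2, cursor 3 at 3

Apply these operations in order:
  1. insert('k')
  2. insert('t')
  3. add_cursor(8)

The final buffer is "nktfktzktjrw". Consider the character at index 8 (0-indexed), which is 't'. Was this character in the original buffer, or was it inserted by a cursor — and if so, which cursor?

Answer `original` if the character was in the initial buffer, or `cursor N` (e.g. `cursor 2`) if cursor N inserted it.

Answer: cursor 3

Derivation:
After op 1 (insert('k')): buffer="nkfkzkjrw" (len 9), cursors c1@2 c2@4 c3@6, authorship .1.2.3...
After op 2 (insert('t')): buffer="nktfktzktjrw" (len 12), cursors c1@3 c2@6 c3@9, authorship .11.22.33...
After op 3 (add_cursor(8)): buffer="nktfktzktjrw" (len 12), cursors c1@3 c2@6 c4@8 c3@9, authorship .11.22.33...
Authorship (.=original, N=cursor N): . 1 1 . 2 2 . 3 3 . . .
Index 8: author = 3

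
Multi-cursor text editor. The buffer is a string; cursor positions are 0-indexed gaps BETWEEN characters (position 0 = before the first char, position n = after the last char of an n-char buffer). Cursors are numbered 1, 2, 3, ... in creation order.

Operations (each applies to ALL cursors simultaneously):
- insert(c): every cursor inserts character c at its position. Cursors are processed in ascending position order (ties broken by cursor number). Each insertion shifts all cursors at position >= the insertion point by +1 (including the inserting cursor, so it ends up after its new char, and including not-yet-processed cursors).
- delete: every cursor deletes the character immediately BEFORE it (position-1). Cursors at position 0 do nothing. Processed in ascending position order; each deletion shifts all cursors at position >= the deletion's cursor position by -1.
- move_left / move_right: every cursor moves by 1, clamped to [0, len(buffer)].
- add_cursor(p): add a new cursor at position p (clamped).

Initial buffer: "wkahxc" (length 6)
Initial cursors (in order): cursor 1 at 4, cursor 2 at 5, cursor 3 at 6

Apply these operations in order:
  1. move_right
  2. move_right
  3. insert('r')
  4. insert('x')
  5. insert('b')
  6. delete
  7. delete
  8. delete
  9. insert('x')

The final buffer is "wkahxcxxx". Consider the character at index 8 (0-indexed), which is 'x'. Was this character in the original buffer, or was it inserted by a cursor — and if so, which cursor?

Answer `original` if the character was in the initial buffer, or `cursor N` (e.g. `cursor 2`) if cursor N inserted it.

Answer: cursor 3

Derivation:
After op 1 (move_right): buffer="wkahxc" (len 6), cursors c1@5 c2@6 c3@6, authorship ......
After op 2 (move_right): buffer="wkahxc" (len 6), cursors c1@6 c2@6 c3@6, authorship ......
After op 3 (insert('r')): buffer="wkahxcrrr" (len 9), cursors c1@9 c2@9 c3@9, authorship ......123
After op 4 (insert('x')): buffer="wkahxcrrrxxx" (len 12), cursors c1@12 c2@12 c3@12, authorship ......123123
After op 5 (insert('b')): buffer="wkahxcrrrxxxbbb" (len 15), cursors c1@15 c2@15 c3@15, authorship ......123123123
After op 6 (delete): buffer="wkahxcrrrxxx" (len 12), cursors c1@12 c2@12 c3@12, authorship ......123123
After op 7 (delete): buffer="wkahxcrrr" (len 9), cursors c1@9 c2@9 c3@9, authorship ......123
After op 8 (delete): buffer="wkahxc" (len 6), cursors c1@6 c2@6 c3@6, authorship ......
After op 9 (insert('x')): buffer="wkahxcxxx" (len 9), cursors c1@9 c2@9 c3@9, authorship ......123
Authorship (.=original, N=cursor N): . . . . . . 1 2 3
Index 8: author = 3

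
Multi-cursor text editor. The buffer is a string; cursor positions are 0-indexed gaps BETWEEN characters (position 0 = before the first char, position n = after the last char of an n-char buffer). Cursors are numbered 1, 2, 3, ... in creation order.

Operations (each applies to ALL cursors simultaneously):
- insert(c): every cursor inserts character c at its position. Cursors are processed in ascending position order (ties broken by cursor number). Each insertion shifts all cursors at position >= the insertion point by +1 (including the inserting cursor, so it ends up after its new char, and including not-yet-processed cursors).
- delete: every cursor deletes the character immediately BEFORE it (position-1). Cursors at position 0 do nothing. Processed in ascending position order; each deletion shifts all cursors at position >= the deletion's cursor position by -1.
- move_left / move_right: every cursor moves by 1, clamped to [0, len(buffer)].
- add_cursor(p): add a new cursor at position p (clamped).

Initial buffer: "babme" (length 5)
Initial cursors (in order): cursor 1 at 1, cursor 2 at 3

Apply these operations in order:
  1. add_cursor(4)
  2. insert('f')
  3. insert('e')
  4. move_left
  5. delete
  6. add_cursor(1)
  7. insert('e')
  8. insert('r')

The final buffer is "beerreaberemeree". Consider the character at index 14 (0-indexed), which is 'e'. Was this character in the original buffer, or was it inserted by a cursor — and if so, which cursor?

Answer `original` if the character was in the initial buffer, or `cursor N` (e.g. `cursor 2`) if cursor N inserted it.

Answer: cursor 3

Derivation:
After op 1 (add_cursor(4)): buffer="babme" (len 5), cursors c1@1 c2@3 c3@4, authorship .....
After op 2 (insert('f')): buffer="bfabfmfe" (len 8), cursors c1@2 c2@5 c3@7, authorship .1..2.3.
After op 3 (insert('e')): buffer="bfeabfemfee" (len 11), cursors c1@3 c2@7 c3@10, authorship .11..22.33.
After op 4 (move_left): buffer="bfeabfemfee" (len 11), cursors c1@2 c2@6 c3@9, authorship .11..22.33.
After op 5 (delete): buffer="beabemee" (len 8), cursors c1@1 c2@4 c3@6, authorship .1..2.3.
After op 6 (add_cursor(1)): buffer="beabemee" (len 8), cursors c1@1 c4@1 c2@4 c3@6, authorship .1..2.3.
After op 7 (insert('e')): buffer="beeeabeemeee" (len 12), cursors c1@3 c4@3 c2@7 c3@10, authorship .141..22.33.
After op 8 (insert('r')): buffer="beerreaberemeree" (len 16), cursors c1@5 c4@5 c2@10 c3@14, authorship .14141..222.333.
Authorship (.=original, N=cursor N): . 1 4 1 4 1 . . 2 2 2 . 3 3 3 .
Index 14: author = 3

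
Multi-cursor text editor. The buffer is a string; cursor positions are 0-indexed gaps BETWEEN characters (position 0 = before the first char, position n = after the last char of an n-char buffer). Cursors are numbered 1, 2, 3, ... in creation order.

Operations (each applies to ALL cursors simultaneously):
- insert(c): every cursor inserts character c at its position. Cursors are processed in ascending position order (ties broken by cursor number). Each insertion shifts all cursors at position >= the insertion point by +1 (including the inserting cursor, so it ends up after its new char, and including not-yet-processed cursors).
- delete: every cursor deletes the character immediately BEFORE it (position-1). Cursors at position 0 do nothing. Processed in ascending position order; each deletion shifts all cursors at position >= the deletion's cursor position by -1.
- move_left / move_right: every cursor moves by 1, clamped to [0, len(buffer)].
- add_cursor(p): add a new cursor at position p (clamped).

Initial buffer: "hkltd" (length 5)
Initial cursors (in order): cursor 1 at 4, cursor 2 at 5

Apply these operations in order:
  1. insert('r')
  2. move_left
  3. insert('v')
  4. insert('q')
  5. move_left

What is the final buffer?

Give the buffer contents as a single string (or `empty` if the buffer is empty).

After op 1 (insert('r')): buffer="hkltrdr" (len 7), cursors c1@5 c2@7, authorship ....1.2
After op 2 (move_left): buffer="hkltrdr" (len 7), cursors c1@4 c2@6, authorship ....1.2
After op 3 (insert('v')): buffer="hkltvrdvr" (len 9), cursors c1@5 c2@8, authorship ....11.22
After op 4 (insert('q')): buffer="hkltvqrdvqr" (len 11), cursors c1@6 c2@10, authorship ....111.222
After op 5 (move_left): buffer="hkltvqrdvqr" (len 11), cursors c1@5 c2@9, authorship ....111.222

Answer: hkltvqrdvqr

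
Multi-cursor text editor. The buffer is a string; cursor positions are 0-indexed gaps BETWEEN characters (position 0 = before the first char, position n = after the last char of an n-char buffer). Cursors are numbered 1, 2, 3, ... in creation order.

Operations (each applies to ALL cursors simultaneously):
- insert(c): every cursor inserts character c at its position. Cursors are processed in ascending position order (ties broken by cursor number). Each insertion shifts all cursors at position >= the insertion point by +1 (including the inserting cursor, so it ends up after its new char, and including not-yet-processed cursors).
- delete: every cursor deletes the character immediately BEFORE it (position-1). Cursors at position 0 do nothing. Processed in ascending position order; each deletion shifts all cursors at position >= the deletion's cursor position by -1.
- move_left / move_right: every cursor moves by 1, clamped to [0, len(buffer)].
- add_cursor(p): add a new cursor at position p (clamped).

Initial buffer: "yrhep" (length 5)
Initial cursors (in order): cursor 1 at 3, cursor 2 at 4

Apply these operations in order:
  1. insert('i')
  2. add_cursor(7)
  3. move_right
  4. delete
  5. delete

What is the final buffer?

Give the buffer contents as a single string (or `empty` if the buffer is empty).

After op 1 (insert('i')): buffer="yrhieip" (len 7), cursors c1@4 c2@6, authorship ...1.2.
After op 2 (add_cursor(7)): buffer="yrhieip" (len 7), cursors c1@4 c2@6 c3@7, authorship ...1.2.
After op 3 (move_right): buffer="yrhieip" (len 7), cursors c1@5 c2@7 c3@7, authorship ...1.2.
After op 4 (delete): buffer="yrhi" (len 4), cursors c1@4 c2@4 c3@4, authorship ...1
After op 5 (delete): buffer="y" (len 1), cursors c1@1 c2@1 c3@1, authorship .

Answer: y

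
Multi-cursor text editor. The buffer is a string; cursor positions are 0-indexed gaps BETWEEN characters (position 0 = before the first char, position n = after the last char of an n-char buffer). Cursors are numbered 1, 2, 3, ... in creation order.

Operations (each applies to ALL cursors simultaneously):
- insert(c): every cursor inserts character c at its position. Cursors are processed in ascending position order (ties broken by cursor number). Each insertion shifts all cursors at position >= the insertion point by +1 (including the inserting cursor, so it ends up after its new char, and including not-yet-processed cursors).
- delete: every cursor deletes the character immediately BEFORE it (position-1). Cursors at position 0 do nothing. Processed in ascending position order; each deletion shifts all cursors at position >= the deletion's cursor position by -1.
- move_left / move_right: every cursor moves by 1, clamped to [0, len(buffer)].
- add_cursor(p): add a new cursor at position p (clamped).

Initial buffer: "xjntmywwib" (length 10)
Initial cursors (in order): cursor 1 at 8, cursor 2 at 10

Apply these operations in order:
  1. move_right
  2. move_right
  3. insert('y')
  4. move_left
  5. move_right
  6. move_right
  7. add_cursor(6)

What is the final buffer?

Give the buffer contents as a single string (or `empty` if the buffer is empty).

After op 1 (move_right): buffer="xjntmywwib" (len 10), cursors c1@9 c2@10, authorship ..........
After op 2 (move_right): buffer="xjntmywwib" (len 10), cursors c1@10 c2@10, authorship ..........
After op 3 (insert('y')): buffer="xjntmywwibyy" (len 12), cursors c1@12 c2@12, authorship ..........12
After op 4 (move_left): buffer="xjntmywwibyy" (len 12), cursors c1@11 c2@11, authorship ..........12
After op 5 (move_right): buffer="xjntmywwibyy" (len 12), cursors c1@12 c2@12, authorship ..........12
After op 6 (move_right): buffer="xjntmywwibyy" (len 12), cursors c1@12 c2@12, authorship ..........12
After op 7 (add_cursor(6)): buffer="xjntmywwibyy" (len 12), cursors c3@6 c1@12 c2@12, authorship ..........12

Answer: xjntmywwibyy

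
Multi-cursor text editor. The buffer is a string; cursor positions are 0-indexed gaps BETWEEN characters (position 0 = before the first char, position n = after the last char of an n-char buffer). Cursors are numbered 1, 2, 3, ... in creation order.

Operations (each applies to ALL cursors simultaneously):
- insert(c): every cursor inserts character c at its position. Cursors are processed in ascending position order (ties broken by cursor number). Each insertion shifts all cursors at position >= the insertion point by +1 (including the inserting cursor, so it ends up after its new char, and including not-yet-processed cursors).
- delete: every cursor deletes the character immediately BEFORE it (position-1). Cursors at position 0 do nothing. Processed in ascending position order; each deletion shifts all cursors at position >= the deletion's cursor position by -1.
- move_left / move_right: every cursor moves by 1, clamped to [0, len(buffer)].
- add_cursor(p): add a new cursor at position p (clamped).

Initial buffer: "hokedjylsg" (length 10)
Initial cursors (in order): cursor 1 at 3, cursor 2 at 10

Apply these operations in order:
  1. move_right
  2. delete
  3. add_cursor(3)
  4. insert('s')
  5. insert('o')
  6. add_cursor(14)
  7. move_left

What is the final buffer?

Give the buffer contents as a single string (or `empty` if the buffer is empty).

After op 1 (move_right): buffer="hokedjylsg" (len 10), cursors c1@4 c2@10, authorship ..........
After op 2 (delete): buffer="hokdjyls" (len 8), cursors c1@3 c2@8, authorship ........
After op 3 (add_cursor(3)): buffer="hokdjyls" (len 8), cursors c1@3 c3@3 c2@8, authorship ........
After op 4 (insert('s')): buffer="hokssdjylss" (len 11), cursors c1@5 c3@5 c2@11, authorship ...13.....2
After op 5 (insert('o')): buffer="hokssoodjylsso" (len 14), cursors c1@7 c3@7 c2@14, authorship ...1313.....22
After op 6 (add_cursor(14)): buffer="hokssoodjylsso" (len 14), cursors c1@7 c3@7 c2@14 c4@14, authorship ...1313.....22
After op 7 (move_left): buffer="hokssoodjylsso" (len 14), cursors c1@6 c3@6 c2@13 c4@13, authorship ...1313.....22

Answer: hokssoodjylsso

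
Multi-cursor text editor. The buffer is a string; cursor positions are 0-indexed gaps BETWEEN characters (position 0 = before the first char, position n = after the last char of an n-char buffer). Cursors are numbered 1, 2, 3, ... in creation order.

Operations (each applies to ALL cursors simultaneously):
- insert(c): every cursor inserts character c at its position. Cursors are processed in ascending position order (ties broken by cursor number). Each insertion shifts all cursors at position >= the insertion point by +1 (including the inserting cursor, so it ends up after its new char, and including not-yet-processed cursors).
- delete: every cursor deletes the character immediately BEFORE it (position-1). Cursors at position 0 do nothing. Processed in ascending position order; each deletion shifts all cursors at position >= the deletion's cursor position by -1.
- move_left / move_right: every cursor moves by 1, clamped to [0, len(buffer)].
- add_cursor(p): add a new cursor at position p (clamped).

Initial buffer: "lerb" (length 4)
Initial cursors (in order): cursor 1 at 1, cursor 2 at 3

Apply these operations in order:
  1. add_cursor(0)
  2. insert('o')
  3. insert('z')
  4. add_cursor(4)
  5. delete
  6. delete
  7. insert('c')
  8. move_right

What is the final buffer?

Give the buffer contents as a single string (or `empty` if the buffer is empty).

After op 1 (add_cursor(0)): buffer="lerb" (len 4), cursors c3@0 c1@1 c2@3, authorship ....
After op 2 (insert('o')): buffer="oloerob" (len 7), cursors c3@1 c1@3 c2@6, authorship 3.1..2.
After op 3 (insert('z')): buffer="ozlozerozb" (len 10), cursors c3@2 c1@5 c2@9, authorship 33.11..22.
After op 4 (add_cursor(4)): buffer="ozlozerozb" (len 10), cursors c3@2 c4@4 c1@5 c2@9, authorship 33.11..22.
After op 5 (delete): buffer="olerob" (len 6), cursors c3@1 c1@2 c4@2 c2@5, authorship 3...2.
After op 6 (delete): buffer="erb" (len 3), cursors c1@0 c3@0 c4@0 c2@2, authorship ...
After op 7 (insert('c')): buffer="cccercb" (len 7), cursors c1@3 c3@3 c4@3 c2@6, authorship 134..2.
After op 8 (move_right): buffer="cccercb" (len 7), cursors c1@4 c3@4 c4@4 c2@7, authorship 134..2.

Answer: cccercb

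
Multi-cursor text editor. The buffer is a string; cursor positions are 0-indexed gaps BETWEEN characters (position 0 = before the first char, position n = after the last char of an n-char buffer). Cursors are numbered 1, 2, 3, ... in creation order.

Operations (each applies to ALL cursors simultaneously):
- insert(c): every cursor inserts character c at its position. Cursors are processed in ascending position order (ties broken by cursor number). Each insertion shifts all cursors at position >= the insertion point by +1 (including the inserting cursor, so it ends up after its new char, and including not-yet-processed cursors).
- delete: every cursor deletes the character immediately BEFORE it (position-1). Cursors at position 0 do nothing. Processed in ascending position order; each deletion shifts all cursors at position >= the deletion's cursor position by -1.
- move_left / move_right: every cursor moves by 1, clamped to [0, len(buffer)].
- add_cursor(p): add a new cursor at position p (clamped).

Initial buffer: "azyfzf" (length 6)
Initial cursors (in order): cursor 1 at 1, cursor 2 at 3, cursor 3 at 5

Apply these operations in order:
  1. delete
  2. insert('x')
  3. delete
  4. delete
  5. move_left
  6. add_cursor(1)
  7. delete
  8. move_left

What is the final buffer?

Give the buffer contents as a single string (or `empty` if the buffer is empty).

After op 1 (delete): buffer="zff" (len 3), cursors c1@0 c2@1 c3@2, authorship ...
After op 2 (insert('x')): buffer="xzxfxf" (len 6), cursors c1@1 c2@3 c3@5, authorship 1.2.3.
After op 3 (delete): buffer="zff" (len 3), cursors c1@0 c2@1 c3@2, authorship ...
After op 4 (delete): buffer="f" (len 1), cursors c1@0 c2@0 c3@0, authorship .
After op 5 (move_left): buffer="f" (len 1), cursors c1@0 c2@0 c3@0, authorship .
After op 6 (add_cursor(1)): buffer="f" (len 1), cursors c1@0 c2@0 c3@0 c4@1, authorship .
After op 7 (delete): buffer="" (len 0), cursors c1@0 c2@0 c3@0 c4@0, authorship 
After op 8 (move_left): buffer="" (len 0), cursors c1@0 c2@0 c3@0 c4@0, authorship 

Answer: empty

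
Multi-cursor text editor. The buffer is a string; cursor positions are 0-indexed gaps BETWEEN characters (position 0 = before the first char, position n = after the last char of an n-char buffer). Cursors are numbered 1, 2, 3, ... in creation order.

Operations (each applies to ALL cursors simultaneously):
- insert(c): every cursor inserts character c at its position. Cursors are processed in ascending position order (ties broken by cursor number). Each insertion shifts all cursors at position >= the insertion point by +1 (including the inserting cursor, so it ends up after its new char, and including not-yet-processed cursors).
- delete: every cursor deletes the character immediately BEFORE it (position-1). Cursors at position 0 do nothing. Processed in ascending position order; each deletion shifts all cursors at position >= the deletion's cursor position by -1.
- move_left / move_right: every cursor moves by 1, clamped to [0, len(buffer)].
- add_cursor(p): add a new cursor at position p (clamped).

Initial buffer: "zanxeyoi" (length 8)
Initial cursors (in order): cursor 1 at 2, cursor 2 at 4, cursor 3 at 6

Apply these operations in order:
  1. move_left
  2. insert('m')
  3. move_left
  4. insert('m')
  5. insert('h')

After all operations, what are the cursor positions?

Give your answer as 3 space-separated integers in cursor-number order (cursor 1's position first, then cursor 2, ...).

After op 1 (move_left): buffer="zanxeyoi" (len 8), cursors c1@1 c2@3 c3@5, authorship ........
After op 2 (insert('m')): buffer="zmanmxemyoi" (len 11), cursors c1@2 c2@5 c3@8, authorship .1..2..3...
After op 3 (move_left): buffer="zmanmxemyoi" (len 11), cursors c1@1 c2@4 c3@7, authorship .1..2..3...
After op 4 (insert('m')): buffer="zmmanmmxemmyoi" (len 14), cursors c1@2 c2@6 c3@10, authorship .11..22..33...
After op 5 (insert('h')): buffer="zmhmanmhmxemhmyoi" (len 17), cursors c1@3 c2@8 c3@13, authorship .111..222..333...

Answer: 3 8 13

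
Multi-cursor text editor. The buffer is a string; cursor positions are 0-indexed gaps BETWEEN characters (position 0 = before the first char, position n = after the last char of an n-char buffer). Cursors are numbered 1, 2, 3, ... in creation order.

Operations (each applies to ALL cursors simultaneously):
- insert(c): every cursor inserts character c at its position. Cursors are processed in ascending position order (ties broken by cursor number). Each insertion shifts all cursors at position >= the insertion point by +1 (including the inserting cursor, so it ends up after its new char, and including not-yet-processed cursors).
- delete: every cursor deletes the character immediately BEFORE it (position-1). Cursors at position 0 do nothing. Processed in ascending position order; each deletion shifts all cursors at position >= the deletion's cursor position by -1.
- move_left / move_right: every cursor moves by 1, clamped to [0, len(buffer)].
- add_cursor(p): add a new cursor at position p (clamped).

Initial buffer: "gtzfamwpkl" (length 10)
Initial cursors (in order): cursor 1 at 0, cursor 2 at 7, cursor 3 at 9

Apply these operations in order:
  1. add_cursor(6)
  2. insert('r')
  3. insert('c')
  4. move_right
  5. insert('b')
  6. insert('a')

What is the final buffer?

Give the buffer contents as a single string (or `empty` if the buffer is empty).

After op 1 (add_cursor(6)): buffer="gtzfamwpkl" (len 10), cursors c1@0 c4@6 c2@7 c3@9, authorship ..........
After op 2 (insert('r')): buffer="rgtzfamrwrpkrl" (len 14), cursors c1@1 c4@8 c2@10 c3@13, authorship 1......4.2..3.
After op 3 (insert('c')): buffer="rcgtzfamrcwrcpkrcl" (len 18), cursors c1@2 c4@10 c2@13 c3@17, authorship 11......44.22..33.
After op 4 (move_right): buffer="rcgtzfamrcwrcpkrcl" (len 18), cursors c1@3 c4@11 c2@14 c3@18, authorship 11......44.22..33.
After op 5 (insert('b')): buffer="rcgbtzfamrcwbrcpbkrclb" (len 22), cursors c1@4 c4@13 c2@17 c3@22, authorship 11.1.....44.422.2.33.3
After op 6 (insert('a')): buffer="rcgbatzfamrcwbarcpbakrclba" (len 26), cursors c1@5 c4@15 c2@20 c3@26, authorship 11.11.....44.4422.22.33.33

Answer: rcgbatzfamrcwbarcpbakrclba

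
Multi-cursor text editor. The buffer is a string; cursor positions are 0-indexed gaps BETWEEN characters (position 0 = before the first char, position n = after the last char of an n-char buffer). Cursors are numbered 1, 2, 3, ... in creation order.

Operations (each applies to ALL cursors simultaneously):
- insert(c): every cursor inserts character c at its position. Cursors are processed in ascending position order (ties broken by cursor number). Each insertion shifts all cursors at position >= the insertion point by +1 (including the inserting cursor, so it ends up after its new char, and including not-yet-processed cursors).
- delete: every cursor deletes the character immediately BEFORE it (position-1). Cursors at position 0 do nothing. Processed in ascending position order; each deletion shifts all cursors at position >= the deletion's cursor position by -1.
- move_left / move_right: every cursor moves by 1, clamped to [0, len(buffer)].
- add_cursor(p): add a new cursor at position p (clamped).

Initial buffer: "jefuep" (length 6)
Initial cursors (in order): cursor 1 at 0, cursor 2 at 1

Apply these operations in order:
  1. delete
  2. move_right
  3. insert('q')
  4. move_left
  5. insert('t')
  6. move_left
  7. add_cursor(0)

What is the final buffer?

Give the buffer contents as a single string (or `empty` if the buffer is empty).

Answer: eqttqfuep

Derivation:
After op 1 (delete): buffer="efuep" (len 5), cursors c1@0 c2@0, authorship .....
After op 2 (move_right): buffer="efuep" (len 5), cursors c1@1 c2@1, authorship .....
After op 3 (insert('q')): buffer="eqqfuep" (len 7), cursors c1@3 c2@3, authorship .12....
After op 4 (move_left): buffer="eqqfuep" (len 7), cursors c1@2 c2@2, authorship .12....
After op 5 (insert('t')): buffer="eqttqfuep" (len 9), cursors c1@4 c2@4, authorship .1122....
After op 6 (move_left): buffer="eqttqfuep" (len 9), cursors c1@3 c2@3, authorship .1122....
After op 7 (add_cursor(0)): buffer="eqttqfuep" (len 9), cursors c3@0 c1@3 c2@3, authorship .1122....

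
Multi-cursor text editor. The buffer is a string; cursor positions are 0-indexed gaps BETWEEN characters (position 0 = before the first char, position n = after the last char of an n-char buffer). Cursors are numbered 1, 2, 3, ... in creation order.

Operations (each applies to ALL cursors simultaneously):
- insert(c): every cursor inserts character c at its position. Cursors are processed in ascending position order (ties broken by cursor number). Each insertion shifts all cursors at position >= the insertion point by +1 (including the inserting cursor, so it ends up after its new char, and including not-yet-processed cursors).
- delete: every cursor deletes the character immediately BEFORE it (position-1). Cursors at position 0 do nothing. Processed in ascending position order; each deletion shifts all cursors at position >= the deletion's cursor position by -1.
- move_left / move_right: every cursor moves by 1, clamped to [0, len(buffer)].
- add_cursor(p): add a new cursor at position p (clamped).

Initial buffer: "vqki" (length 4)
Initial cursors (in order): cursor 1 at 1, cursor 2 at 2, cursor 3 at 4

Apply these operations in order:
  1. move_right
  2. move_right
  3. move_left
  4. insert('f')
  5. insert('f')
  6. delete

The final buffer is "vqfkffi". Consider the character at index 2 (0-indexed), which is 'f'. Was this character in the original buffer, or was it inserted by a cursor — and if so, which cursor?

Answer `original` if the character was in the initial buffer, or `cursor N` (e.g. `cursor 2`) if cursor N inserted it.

Answer: cursor 1

Derivation:
After op 1 (move_right): buffer="vqki" (len 4), cursors c1@2 c2@3 c3@4, authorship ....
After op 2 (move_right): buffer="vqki" (len 4), cursors c1@3 c2@4 c3@4, authorship ....
After op 3 (move_left): buffer="vqki" (len 4), cursors c1@2 c2@3 c3@3, authorship ....
After op 4 (insert('f')): buffer="vqfkffi" (len 7), cursors c1@3 c2@6 c3@6, authorship ..1.23.
After op 5 (insert('f')): buffer="vqffkffffi" (len 10), cursors c1@4 c2@9 c3@9, authorship ..11.2323.
After op 6 (delete): buffer="vqfkffi" (len 7), cursors c1@3 c2@6 c3@6, authorship ..1.23.
Authorship (.=original, N=cursor N): . . 1 . 2 3 .
Index 2: author = 1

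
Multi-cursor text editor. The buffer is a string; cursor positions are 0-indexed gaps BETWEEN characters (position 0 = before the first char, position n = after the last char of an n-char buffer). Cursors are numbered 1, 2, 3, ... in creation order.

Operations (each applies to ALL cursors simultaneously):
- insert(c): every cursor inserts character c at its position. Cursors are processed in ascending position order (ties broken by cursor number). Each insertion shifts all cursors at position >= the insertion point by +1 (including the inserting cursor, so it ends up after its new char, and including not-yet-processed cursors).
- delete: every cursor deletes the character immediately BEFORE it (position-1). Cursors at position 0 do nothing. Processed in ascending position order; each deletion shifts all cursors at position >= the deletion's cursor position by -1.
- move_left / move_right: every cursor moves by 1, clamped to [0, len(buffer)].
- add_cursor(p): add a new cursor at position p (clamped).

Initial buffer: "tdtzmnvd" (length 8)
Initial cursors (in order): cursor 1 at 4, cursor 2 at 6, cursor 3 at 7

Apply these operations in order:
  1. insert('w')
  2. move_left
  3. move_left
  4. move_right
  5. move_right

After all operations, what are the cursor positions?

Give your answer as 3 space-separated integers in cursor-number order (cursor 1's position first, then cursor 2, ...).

After op 1 (insert('w')): buffer="tdtzwmnwvwd" (len 11), cursors c1@5 c2@8 c3@10, authorship ....1..2.3.
After op 2 (move_left): buffer="tdtzwmnwvwd" (len 11), cursors c1@4 c2@7 c3@9, authorship ....1..2.3.
After op 3 (move_left): buffer="tdtzwmnwvwd" (len 11), cursors c1@3 c2@6 c3@8, authorship ....1..2.3.
After op 4 (move_right): buffer="tdtzwmnwvwd" (len 11), cursors c1@4 c2@7 c3@9, authorship ....1..2.3.
After op 5 (move_right): buffer="tdtzwmnwvwd" (len 11), cursors c1@5 c2@8 c3@10, authorship ....1..2.3.

Answer: 5 8 10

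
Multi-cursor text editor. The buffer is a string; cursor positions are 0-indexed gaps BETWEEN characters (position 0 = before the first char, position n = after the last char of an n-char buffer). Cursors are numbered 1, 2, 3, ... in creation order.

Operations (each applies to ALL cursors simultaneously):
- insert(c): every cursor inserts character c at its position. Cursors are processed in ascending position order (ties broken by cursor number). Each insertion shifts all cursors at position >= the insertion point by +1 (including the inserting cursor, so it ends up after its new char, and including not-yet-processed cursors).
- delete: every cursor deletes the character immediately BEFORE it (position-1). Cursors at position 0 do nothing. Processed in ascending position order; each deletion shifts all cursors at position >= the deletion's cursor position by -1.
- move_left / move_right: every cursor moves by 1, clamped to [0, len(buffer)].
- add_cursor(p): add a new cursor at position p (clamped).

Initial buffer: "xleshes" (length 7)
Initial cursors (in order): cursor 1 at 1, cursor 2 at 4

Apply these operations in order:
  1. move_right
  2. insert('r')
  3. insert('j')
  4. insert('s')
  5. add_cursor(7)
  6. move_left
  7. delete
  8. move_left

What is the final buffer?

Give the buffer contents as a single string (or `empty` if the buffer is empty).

After op 1 (move_right): buffer="xleshes" (len 7), cursors c1@2 c2@5, authorship .......
After op 2 (insert('r')): buffer="xlreshres" (len 9), cursors c1@3 c2@7, authorship ..1...2..
After op 3 (insert('j')): buffer="xlrjeshrjes" (len 11), cursors c1@4 c2@9, authorship ..11...22..
After op 4 (insert('s')): buffer="xlrjseshrjses" (len 13), cursors c1@5 c2@11, authorship ..111...222..
After op 5 (add_cursor(7)): buffer="xlrjseshrjses" (len 13), cursors c1@5 c3@7 c2@11, authorship ..111...222..
After op 6 (move_left): buffer="xlrjseshrjses" (len 13), cursors c1@4 c3@6 c2@10, authorship ..111...222..
After op 7 (delete): buffer="xlrsshrses" (len 10), cursors c1@3 c3@4 c2@7, authorship ..11..22..
After op 8 (move_left): buffer="xlrsshrses" (len 10), cursors c1@2 c3@3 c2@6, authorship ..11..22..

Answer: xlrsshrses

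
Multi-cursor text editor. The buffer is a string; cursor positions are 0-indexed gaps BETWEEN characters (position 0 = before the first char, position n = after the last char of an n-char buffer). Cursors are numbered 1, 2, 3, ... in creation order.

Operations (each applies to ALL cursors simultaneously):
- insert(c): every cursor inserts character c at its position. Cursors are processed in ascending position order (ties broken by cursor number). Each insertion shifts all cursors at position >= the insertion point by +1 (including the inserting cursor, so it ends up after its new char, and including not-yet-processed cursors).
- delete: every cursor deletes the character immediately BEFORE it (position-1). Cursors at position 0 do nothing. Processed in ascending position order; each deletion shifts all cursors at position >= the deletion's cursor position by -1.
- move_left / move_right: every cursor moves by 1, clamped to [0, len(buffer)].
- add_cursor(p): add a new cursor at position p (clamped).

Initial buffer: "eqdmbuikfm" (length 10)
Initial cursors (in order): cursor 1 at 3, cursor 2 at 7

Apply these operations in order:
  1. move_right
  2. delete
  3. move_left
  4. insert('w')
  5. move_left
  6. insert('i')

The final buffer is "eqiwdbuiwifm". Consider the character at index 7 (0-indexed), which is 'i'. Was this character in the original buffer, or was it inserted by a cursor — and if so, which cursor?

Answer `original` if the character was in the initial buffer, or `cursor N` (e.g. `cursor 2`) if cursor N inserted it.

Answer: cursor 2

Derivation:
After op 1 (move_right): buffer="eqdmbuikfm" (len 10), cursors c1@4 c2@8, authorship ..........
After op 2 (delete): buffer="eqdbuifm" (len 8), cursors c1@3 c2@6, authorship ........
After op 3 (move_left): buffer="eqdbuifm" (len 8), cursors c1@2 c2@5, authorship ........
After op 4 (insert('w')): buffer="eqwdbuwifm" (len 10), cursors c1@3 c2@7, authorship ..1...2...
After op 5 (move_left): buffer="eqwdbuwifm" (len 10), cursors c1@2 c2@6, authorship ..1...2...
After op 6 (insert('i')): buffer="eqiwdbuiwifm" (len 12), cursors c1@3 c2@8, authorship ..11...22...
Authorship (.=original, N=cursor N): . . 1 1 . . . 2 2 . . .
Index 7: author = 2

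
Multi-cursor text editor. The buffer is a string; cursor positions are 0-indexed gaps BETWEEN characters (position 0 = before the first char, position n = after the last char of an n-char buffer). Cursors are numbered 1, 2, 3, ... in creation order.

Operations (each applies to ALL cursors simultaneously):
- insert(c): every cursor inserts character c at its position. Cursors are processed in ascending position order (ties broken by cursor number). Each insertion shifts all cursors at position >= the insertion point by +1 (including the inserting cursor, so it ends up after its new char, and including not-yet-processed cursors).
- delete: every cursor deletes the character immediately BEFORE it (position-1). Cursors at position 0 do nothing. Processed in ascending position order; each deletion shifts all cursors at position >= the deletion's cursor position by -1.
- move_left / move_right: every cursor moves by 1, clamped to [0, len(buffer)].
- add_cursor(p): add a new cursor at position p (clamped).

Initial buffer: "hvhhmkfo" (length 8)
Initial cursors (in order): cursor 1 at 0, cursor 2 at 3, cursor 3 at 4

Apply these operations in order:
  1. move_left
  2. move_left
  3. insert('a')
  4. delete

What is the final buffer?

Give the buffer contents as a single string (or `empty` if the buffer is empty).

Answer: hvhhmkfo

Derivation:
After op 1 (move_left): buffer="hvhhmkfo" (len 8), cursors c1@0 c2@2 c3@3, authorship ........
After op 2 (move_left): buffer="hvhhmkfo" (len 8), cursors c1@0 c2@1 c3@2, authorship ........
After op 3 (insert('a')): buffer="ahavahhmkfo" (len 11), cursors c1@1 c2@3 c3@5, authorship 1.2.3......
After op 4 (delete): buffer="hvhhmkfo" (len 8), cursors c1@0 c2@1 c3@2, authorship ........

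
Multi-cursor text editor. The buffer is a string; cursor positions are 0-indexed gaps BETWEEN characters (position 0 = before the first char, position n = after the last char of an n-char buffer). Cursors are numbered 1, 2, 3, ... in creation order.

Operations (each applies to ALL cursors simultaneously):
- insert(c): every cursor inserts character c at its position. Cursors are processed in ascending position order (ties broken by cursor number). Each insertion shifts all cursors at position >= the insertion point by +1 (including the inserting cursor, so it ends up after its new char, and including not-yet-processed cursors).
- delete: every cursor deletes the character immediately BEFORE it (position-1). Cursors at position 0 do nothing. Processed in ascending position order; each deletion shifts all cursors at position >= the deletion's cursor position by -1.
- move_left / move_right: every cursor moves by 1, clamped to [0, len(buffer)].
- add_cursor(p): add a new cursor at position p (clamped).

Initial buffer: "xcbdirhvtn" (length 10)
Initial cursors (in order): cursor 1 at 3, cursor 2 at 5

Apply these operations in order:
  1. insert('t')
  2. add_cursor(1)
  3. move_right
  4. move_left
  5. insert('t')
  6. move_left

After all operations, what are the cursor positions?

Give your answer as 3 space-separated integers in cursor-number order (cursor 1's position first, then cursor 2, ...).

After op 1 (insert('t')): buffer="xcbtditrhvtn" (len 12), cursors c1@4 c2@7, authorship ...1..2.....
After op 2 (add_cursor(1)): buffer="xcbtditrhvtn" (len 12), cursors c3@1 c1@4 c2@7, authorship ...1..2.....
After op 3 (move_right): buffer="xcbtditrhvtn" (len 12), cursors c3@2 c1@5 c2@8, authorship ...1..2.....
After op 4 (move_left): buffer="xcbtditrhvtn" (len 12), cursors c3@1 c1@4 c2@7, authorship ...1..2.....
After op 5 (insert('t')): buffer="xtcbttdittrhvtn" (len 15), cursors c3@2 c1@6 c2@10, authorship .3..11..22.....
After op 6 (move_left): buffer="xtcbttdittrhvtn" (len 15), cursors c3@1 c1@5 c2@9, authorship .3..11..22.....

Answer: 5 9 1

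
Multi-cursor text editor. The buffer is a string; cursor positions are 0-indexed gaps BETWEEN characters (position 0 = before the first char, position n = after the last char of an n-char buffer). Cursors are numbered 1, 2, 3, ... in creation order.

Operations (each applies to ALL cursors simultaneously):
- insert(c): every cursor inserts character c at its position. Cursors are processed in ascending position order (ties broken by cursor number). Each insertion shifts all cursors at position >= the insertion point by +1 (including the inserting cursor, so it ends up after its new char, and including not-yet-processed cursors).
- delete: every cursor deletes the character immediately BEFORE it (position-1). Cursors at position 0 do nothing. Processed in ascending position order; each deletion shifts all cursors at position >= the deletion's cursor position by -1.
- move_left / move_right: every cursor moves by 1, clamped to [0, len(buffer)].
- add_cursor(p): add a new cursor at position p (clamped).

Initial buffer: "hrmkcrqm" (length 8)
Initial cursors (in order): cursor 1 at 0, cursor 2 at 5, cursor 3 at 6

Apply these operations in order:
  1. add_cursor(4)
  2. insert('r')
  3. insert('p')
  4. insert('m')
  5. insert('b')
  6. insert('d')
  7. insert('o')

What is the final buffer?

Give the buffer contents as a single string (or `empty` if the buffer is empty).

Answer: rpmbdohrmkrpmbdocrpmbdorrpmbdoqm

Derivation:
After op 1 (add_cursor(4)): buffer="hrmkcrqm" (len 8), cursors c1@0 c4@4 c2@5 c3@6, authorship ........
After op 2 (insert('r')): buffer="rhrmkrcrrrqm" (len 12), cursors c1@1 c4@6 c2@8 c3@10, authorship 1....4.2.3..
After op 3 (insert('p')): buffer="rphrmkrpcrprrpqm" (len 16), cursors c1@2 c4@8 c2@11 c3@14, authorship 11....44.22.33..
After op 4 (insert('m')): buffer="rpmhrmkrpmcrpmrrpmqm" (len 20), cursors c1@3 c4@10 c2@14 c3@18, authorship 111....444.222.333..
After op 5 (insert('b')): buffer="rpmbhrmkrpmbcrpmbrrpmbqm" (len 24), cursors c1@4 c4@12 c2@17 c3@22, authorship 1111....4444.2222.3333..
After op 6 (insert('d')): buffer="rpmbdhrmkrpmbdcrpmbdrrpmbdqm" (len 28), cursors c1@5 c4@14 c2@20 c3@26, authorship 11111....44444.22222.33333..
After op 7 (insert('o')): buffer="rpmbdohrmkrpmbdocrpmbdorrpmbdoqm" (len 32), cursors c1@6 c4@16 c2@23 c3@30, authorship 111111....444444.222222.333333..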